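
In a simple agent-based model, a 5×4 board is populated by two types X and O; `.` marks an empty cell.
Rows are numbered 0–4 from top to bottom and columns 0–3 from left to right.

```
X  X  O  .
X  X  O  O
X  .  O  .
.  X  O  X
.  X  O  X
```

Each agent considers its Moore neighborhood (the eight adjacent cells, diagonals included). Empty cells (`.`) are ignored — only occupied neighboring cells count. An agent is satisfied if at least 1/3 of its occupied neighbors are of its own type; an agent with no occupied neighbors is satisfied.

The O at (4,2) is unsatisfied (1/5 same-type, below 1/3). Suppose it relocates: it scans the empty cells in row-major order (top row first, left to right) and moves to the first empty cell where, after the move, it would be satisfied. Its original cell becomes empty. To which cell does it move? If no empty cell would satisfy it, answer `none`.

(0,3)

Vacating (4,2). Empty cells in order:
  (0,3): 3/3 same-type → satisfied — stop here.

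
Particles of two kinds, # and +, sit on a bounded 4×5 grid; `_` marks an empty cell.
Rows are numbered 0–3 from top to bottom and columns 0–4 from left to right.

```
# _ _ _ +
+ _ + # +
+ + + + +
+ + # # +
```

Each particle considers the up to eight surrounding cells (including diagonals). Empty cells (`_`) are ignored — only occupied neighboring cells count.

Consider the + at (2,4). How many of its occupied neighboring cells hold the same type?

3

Occupied neighbors of (2,4): (1,3)=#, (1,4)=+, (2,3)=+, (3,3)=#, (3,4)=+.
Same type (+): 3 of 5.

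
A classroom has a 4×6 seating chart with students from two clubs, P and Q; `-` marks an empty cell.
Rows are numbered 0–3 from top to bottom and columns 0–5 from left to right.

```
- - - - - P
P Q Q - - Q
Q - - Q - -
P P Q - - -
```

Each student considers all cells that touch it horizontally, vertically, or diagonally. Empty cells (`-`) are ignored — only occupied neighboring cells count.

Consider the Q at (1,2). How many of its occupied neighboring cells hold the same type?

Occupied neighbors of (1,2): (1,1)=Q, (2,3)=Q.
Same type (Q): 2 of 2.

2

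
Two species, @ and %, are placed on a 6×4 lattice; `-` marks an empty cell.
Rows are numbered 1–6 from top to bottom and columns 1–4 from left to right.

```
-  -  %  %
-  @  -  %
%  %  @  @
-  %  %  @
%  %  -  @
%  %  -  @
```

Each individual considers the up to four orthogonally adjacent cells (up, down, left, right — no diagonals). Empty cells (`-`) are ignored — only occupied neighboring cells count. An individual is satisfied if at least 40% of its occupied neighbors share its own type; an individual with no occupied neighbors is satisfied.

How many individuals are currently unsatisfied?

(1,3)% 1/1 satisfied
(1,4)% 2/2 satisfied
(2,2)@ 0/1 not
(2,4)% 1/2 satisfied
(3,1)% 1/1 satisfied
(3,2)% 2/4 satisfied
(3,3)@ 1/3 not
(3,4)@ 2/3 satisfied
(4,2)% 3/3 satisfied
(4,3)% 1/3 not
(4,4)@ 2/3 satisfied
(5,1)% 2/2 satisfied
(5,2)% 3/3 satisfied
(5,4)@ 2/2 satisfied
(6,1)% 2/2 satisfied
(6,2)% 2/2 satisfied
(6,4)@ 1/1 satisfied
Unsatisfied: (2,2), (3,3), (4,3) — 3 in total.

3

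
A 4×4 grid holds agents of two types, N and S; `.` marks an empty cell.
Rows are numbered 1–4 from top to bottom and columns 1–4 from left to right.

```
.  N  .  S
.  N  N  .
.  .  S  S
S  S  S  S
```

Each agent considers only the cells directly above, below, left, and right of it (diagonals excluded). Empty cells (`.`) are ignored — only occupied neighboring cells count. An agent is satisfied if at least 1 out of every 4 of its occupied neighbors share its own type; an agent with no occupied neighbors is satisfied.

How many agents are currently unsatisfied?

0

(1,2)N 1/1 satisfied
(1,4)S 0/0 satisfied
(2,2)N 2/2 satisfied
(2,3)N 1/2 satisfied
(3,3)S 2/3 satisfied
(3,4)S 2/2 satisfied
(4,1)S 1/1 satisfied
(4,2)S 2/2 satisfied
(4,3)S 3/3 satisfied
(4,4)S 2/2 satisfied
Every one meets the threshold.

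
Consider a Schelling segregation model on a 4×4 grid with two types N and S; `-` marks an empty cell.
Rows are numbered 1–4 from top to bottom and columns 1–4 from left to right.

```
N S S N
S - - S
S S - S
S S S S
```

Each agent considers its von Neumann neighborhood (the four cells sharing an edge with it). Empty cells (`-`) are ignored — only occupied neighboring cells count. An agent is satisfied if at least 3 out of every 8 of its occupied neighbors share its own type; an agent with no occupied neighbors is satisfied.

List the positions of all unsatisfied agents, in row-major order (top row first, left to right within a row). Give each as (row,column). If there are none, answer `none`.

Row 1: (1,1)N 0/2 unhappy · (1,2)S 1/2 ok · (1,3)S 1/2 ok · (1,4)N 0/2 unhappy
Row 2: (2,1)S 1/2 ok · (2,4)S 1/2 ok
Row 3: (3,1)S 3/3 ok · (3,2)S 2/2 ok · (3,4)S 2/2 ok
Row 4: (4,1)S 2/2 ok · (4,2)S 3/3 ok · (4,3)S 2/2 ok · (4,4)S 2/2 ok

(1,1), (1,4)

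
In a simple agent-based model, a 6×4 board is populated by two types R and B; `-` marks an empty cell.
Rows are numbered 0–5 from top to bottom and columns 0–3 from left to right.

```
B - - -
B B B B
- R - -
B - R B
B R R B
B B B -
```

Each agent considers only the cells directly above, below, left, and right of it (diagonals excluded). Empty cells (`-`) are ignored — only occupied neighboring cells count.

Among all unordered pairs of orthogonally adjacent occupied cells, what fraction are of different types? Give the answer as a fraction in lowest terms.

6/17

Scan each occupied cell's neighbors to the right and below so each pair is counted once.
Row 0: B(0,0)–B(1,0)=  → 0/1 unlike.
Row 1: B(1,0)–B(1,1)= B(1,1)–B(1,2)= B(1,1)–R(2,1)≠ B(1,2)–B(1,3)=  → 1/4 unlike.
Row 3: B(3,0)–B(4,0)= R(3,2)–B(3,3)≠ R(3,2)–R(4,2)= B(3,3)–B(4,3)=  → 1/4 unlike.
Row 4: B(4,0)–R(4,1)≠ B(4,0)–B(5,0)= R(4,1)–R(4,2)= R(4,1)–B(5,1)≠ R(4,2)–B(4,3)≠ R(4,2)–B(5,2)≠  → 4/6 unlike.
Row 5: B(5,0)–B(5,1)= B(5,1)–B(5,2)=  → 0/2 unlike.
Total adjacent occupied pairs: 17; unlike-type pairs: 6.
6/17 is already in lowest terms.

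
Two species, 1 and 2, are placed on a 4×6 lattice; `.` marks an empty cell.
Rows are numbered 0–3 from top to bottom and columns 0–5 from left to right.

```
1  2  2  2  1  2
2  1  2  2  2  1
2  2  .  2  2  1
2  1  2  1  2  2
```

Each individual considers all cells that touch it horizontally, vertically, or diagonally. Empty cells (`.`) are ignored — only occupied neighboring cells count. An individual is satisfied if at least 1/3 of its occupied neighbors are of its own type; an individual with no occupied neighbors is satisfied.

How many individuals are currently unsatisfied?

(0,0)1 1/3 ok
(0,1)2 3/5 ok
(0,2)2 4/5 ok
(0,3)2 4/5 ok
(0,4)1 1/5 unhappy
(0,5)2 1/3 ok
(1,0)2 3/5 ok
(1,1)1 1/7 unhappy
(1,2)2 6/7 ok
(1,3)2 6/7 ok
(1,4)2 5/8 ok
(1,5)1 2/5 ok
(2,0)2 3/5 ok
(2,1)2 5/7 ok
(2,3)2 6/7 ok
(2,4)2 5/8 ok
(2,5)1 1/5 unhappy
(3,0)2 2/3 ok
(3,1)1 0/4 unhappy
(3,2)2 2/4 ok
(3,3)1 0/4 unhappy
(3,4)2 3/5 ok
(3,5)2 2/3 ok
Unsatisfied: (0,4), (1,1), (2,5), (3,1), (3,3) — 5 in total.

5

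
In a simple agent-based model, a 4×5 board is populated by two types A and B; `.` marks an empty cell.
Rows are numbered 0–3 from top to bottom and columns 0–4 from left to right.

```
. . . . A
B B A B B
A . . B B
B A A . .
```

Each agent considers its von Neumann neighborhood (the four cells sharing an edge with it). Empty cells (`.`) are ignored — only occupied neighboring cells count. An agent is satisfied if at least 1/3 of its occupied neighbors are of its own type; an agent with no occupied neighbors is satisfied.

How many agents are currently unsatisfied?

4

Row 0: (0,4)A 0/1 not
Row 1: (1,0)B 1/2 satisfied · (1,1)B 1/2 satisfied · (1,2)A 0/2 not · (1,3)B 2/3 satisfied · (1,4)B 2/3 satisfied
Row 2: (2,0)A 0/2 not · (2,3)B 2/2 satisfied · (2,4)B 2/2 satisfied
Row 3: (3,0)B 0/2 not · (3,1)A 1/2 satisfied · (3,2)A 1/1 satisfied
Unsatisfied: (0,4), (1,2), (2,0), (3,0) — 4 in total.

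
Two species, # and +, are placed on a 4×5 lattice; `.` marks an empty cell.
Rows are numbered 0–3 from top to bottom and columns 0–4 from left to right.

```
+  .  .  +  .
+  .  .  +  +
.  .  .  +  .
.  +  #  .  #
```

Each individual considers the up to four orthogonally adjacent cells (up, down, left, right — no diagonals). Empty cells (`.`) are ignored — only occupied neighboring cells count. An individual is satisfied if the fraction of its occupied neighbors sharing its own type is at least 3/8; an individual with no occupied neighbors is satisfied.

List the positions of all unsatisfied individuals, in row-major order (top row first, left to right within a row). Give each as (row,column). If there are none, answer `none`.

(0,0)+ 1/1 ✓
(0,3)+ 1/1 ✓
(1,0)+ 1/1 ✓
(1,3)+ 3/3 ✓
(1,4)+ 1/1 ✓
(2,3)+ 1/1 ✓
(3,1)+ 0/1 ✗
(3,2)# 0/1 ✗
(3,4)# 0/0 ✓

(3,1), (3,2)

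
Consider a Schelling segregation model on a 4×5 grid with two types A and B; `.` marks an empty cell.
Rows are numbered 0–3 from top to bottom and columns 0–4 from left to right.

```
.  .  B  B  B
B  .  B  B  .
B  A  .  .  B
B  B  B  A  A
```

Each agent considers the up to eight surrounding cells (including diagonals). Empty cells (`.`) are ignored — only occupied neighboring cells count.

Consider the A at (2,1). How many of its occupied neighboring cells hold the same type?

Occupied neighbors of (2,1): (1,0)=B, (1,2)=B, (2,0)=B, (3,0)=B, (3,1)=B, (3,2)=B.
Same type (A): 0 of 6.

0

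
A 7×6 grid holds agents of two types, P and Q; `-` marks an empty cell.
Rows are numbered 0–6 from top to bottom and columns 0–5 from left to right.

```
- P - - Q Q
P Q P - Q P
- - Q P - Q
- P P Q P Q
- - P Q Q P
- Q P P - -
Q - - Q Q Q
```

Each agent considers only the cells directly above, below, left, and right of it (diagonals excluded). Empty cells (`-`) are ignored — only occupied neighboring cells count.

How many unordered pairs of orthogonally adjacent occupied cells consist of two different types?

Scan each occupied cell's neighbors to the right and below so each pair is counted once.
From row 0: 2 unlike of 4 pairs (running 2/4).
From row 1: 5 unlike of 5 pairs (running 7/9).
From row 2: 3 unlike of 4 pairs (running 10/13).
From row 3: 5 unlike of 8 pairs (running 15/21).
From row 4: 3 unlike of 5 pairs (running 18/26).
From row 5: 2 unlike of 3 pairs (running 20/29).
From row 6: 0 unlike of 2 pairs (running 20/31).
Total adjacent occupied pairs: 31; unlike-type pairs: 20.

20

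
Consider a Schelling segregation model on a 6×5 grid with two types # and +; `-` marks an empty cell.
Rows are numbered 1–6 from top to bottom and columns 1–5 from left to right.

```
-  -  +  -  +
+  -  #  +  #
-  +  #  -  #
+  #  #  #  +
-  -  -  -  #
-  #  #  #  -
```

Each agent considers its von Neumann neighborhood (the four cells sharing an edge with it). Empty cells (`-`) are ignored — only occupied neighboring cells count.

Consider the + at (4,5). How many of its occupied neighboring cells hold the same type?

0

Occupied neighbors of (4,5): (3,5)=#, (5,5)=#, (4,4)=#.
Same type (+): 0 of 3.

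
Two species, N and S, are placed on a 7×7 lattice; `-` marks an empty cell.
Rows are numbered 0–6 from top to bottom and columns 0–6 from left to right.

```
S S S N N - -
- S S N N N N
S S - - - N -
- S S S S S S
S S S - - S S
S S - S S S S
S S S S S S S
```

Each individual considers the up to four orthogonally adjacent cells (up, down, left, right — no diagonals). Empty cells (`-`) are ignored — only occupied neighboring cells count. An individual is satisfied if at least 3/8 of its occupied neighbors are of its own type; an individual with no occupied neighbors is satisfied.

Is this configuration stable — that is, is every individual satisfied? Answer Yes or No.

Yes

(0,0)S 1/1 satisfied
(0,1)S 3/3 satisfied
(0,2)S 2/3 satisfied
(0,3)N 2/3 satisfied
(0,4)N 2/2 satisfied
(1,1)S 3/3 satisfied
(1,2)S 2/3 satisfied
(1,3)N 2/3 satisfied
(1,4)N 3/3 satisfied
(1,5)N 3/3 satisfied
(1,6)N 1/1 satisfied
(2,0)S 1/1 satisfied
(2,1)S 3/3 satisfied
(2,5)N 1/2 satisfied
(3,1)S 3/3 satisfied
(3,2)S 3/3 satisfied
(3,3)S 2/2 satisfied
(3,4)S 2/2 satisfied
(3,5)S 3/4 satisfied
(3,6)S 2/2 satisfied
(4,0)S 2/2 satisfied
(4,1)S 4/4 satisfied
(4,2)S 2/2 satisfied
(4,5)S 3/3 satisfied
(4,6)S 3/3 satisfied
(5,0)S 3/3 satisfied
(5,1)S 3/3 satisfied
(5,3)S 2/2 satisfied
(5,4)S 3/3 satisfied
(5,5)S 4/4 satisfied
(5,6)S 3/3 satisfied
(6,0)S 2/2 satisfied
(6,1)S 3/3 satisfied
(6,2)S 2/2 satisfied
(6,3)S 3/3 satisfied
(6,4)S 3/3 satisfied
(6,5)S 3/3 satisfied
(6,6)S 2/2 satisfied
All meet the threshold, so the configuration is stable.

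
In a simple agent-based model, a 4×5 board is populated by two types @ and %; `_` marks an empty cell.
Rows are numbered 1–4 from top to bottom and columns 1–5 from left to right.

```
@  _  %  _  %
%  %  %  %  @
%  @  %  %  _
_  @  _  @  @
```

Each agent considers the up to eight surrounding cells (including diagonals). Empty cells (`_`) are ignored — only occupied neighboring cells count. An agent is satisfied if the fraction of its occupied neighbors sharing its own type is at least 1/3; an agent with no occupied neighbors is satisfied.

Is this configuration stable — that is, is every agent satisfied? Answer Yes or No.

No

Row 1: (1,1)@ 0/2 unhappy · (1,3)% 3/3 ok · (1,5)% 1/2 ok
Row 2: (2,1)% 2/4 ok · (2,2)% 5/7 ok · (2,3)% 5/6 ok · (2,4)% 5/6 ok · (2,5)@ 0/3 unhappy
Row 3: (3,1)% 2/4 ok · (3,2)@ 1/6 unhappy · (3,3)% 4/7 ok · (3,4)% 3/6 ok
Row 4: (4,2)@ 1/3 ok · (4,4)@ 1/3 ok · (4,5)@ 1/2 ok
For instance (1,1) has only 0/2 same-type neighbors, below 1/3.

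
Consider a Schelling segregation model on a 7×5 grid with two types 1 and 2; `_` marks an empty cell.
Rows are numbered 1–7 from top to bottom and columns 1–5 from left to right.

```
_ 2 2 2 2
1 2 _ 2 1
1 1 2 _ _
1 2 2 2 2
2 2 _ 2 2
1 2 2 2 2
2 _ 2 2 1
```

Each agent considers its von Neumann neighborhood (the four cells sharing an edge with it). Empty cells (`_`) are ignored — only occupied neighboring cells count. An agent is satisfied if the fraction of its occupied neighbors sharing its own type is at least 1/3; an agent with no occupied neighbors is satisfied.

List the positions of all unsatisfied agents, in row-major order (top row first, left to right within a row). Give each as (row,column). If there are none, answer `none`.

Row 1: (1,2)2 2/2 ok · (1,3)2 2/2 ok · (1,4)2 3/3 ok · (1,5)2 1/2 ok
Row 2: (2,1)1 1/2 ok · (2,2)2 1/3 ok · (2,4)2 1/2 ok · (2,5)1 0/2 unhappy
Row 3: (3,1)1 3/3 ok · (3,2)1 1/4 unhappy · (3,3)2 1/2 ok
Row 4: (4,1)1 1/3 ok · (4,2)2 2/4 ok · (4,3)2 3/3 ok · (4,4)2 3/3 ok · (4,5)2 2/2 ok
Row 5: (5,1)2 1/3 ok · (5,2)2 3/3 ok · (5,4)2 3/3 ok · (5,5)2 3/3 ok
Row 6: (6,1)1 0/3 unhappy · (6,2)2 2/3 ok · (6,3)2 3/3 ok · (6,4)2 4/4 ok · (6,5)2 2/3 ok
Row 7: (7,1)2 0/1 unhappy · (7,3)2 2/2 ok · (7,4)2 2/3 ok · (7,5)1 0/2 unhappy

(2,5), (3,2), (6,1), (7,1), (7,5)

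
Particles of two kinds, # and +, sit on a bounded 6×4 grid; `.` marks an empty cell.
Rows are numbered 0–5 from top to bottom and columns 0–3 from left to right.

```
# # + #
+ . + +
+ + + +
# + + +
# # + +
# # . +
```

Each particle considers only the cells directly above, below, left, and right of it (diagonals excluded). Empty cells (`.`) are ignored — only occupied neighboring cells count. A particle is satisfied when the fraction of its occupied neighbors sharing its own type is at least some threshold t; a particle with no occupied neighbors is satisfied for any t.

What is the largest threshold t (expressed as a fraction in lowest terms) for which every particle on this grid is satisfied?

(0,0)# 1/2
(0,1)# 1/2
(0,2)+ 1/3
(0,3)# 0/2
(1,0)+ 1/2
(1,2)+ 3/3
(1,3)+ 2/3
(2,0)+ 2/3
(2,1)+ 3/3
(2,2)+ 4/4
(2,3)+ 3/3
(3,0)# 1/3
(3,1)+ 2/4
(3,2)+ 4/4
(3,3)+ 3/3
(4,0)# 3/3
(4,1)# 2/4
(4,2)+ 2/3
(4,3)+ 3/3
(5,0)# 2/2
(5,1)# 2/2
(5,3)+ 1/1
The smallest same-type fraction is 0/2 at (0,3), which reduces to 0/1. Any threshold above that leaves this particle unsatisfied.

0/1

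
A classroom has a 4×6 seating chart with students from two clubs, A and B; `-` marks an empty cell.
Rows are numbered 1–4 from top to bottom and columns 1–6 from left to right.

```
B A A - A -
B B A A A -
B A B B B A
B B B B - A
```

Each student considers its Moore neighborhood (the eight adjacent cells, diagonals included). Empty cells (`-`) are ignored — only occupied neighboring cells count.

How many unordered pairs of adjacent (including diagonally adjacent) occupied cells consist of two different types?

21

Scan each occupied cell's neighbors to the right and below (and the two forward diagonals) so each pair is counted once.
Row 1: B(1,1)–A(1,2)≠ B(1,1)–B(2,1)= B(1,1)–B(2,2)= A(1,2)–A(1,3)= A(1,2)–B(2,2)≠ A(1,2)–A(2,3)= A(1,2)–B(2,1)≠ A(1,3)–A(2,3)= A(1,3)–A(2,4)= A(1,3)–B(2,2)≠ A(1,5)–A(2,5)= A(1,5)–A(2,4)=  → 4/12 unlike.
Row 2: B(2,1)–B(2,2)= B(2,1)–B(3,1)= B(2,1)–A(3,2)≠ B(2,2)–A(2,3)≠ B(2,2)–A(3,2)≠ B(2,2)–B(3,3)= B(2,2)–B(3,1)= A(2,3)–A(2,4)= A(2,3)–B(3,3)≠ A(2,3)–B(3,4)≠ A(2,3)–A(3,2)= A(2,4)–A(2,5)= A(2,4)–B(3,4)≠ A(2,4)–B(3,5)≠ A(2,4)–B(3,3)≠ A(2,5)–B(3,5)≠ A(2,5)–A(3,6)= A(2,5)–B(3,4)≠  → 10/18 unlike.
Row 3: B(3,1)–A(3,2)≠ B(3,1)–B(4,1)= B(3,1)–B(4,2)= A(3,2)–B(3,3)≠ A(3,2)–B(4,2)≠ A(3,2)–B(4,3)≠ A(3,2)–B(4,1)≠ B(3,3)–B(3,4)= B(3,3)–B(4,3)= B(3,3)–B(4,4)= B(3,3)–B(4,2)= B(3,4)–B(3,5)= B(3,4)–B(4,4)= B(3,4)–B(4,3)= B(3,5)–A(3,6)≠ B(3,5)–A(4,6)≠ B(3,5)–B(4,4)= A(3,6)–A(4,6)=  → 7/18 unlike.
Row 4: B(4,1)–B(4,2)= B(4,2)–B(4,3)= B(4,3)–B(4,4)=  → 0/3 unlike.
Total adjacent occupied pairs: 51; unlike-type pairs: 21.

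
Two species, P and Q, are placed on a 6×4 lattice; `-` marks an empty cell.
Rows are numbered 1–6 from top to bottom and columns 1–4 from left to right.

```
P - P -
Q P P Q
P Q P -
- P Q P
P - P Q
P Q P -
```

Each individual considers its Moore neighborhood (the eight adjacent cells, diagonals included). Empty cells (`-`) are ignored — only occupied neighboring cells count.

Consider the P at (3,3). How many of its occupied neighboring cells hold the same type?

Occupied neighbors of (3,3): (2,2)=P, (2,3)=P, (2,4)=Q, (3,2)=Q, (4,2)=P, (4,3)=Q, (4,4)=P.
Same type (P): 4 of 7.

4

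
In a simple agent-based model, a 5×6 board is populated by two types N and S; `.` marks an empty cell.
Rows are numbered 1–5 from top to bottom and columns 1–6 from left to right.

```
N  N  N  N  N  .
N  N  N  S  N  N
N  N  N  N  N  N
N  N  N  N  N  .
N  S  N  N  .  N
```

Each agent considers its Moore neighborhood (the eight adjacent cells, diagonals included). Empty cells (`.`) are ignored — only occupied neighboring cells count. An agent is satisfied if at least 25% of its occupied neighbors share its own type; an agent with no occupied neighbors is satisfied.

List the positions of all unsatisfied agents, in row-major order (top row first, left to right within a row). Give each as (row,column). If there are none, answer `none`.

Row 1: (1,1)N 3/3 satisfied · (1,2)N 5/5 satisfied · (1,3)N 4/5 satisfied · (1,4)N 4/5 satisfied · (1,5)N 3/4 satisfied
Row 2: (2,1)N 5/5 satisfied · (2,2)N 8/8 satisfied · (2,3)N 7/8 satisfied · (2,4)S 0/8 not · (2,5)N 6/7 satisfied · (2,6)N 4/4 satisfied
Row 3: (3,1)N 5/5 satisfied · (3,2)N 8/8 satisfied · (3,3)N 7/8 satisfied · (3,4)N 7/8 satisfied · (3,5)N 6/7 satisfied · (3,6)N 4/4 satisfied
Row 4: (4,1)N 4/5 satisfied · (4,2)N 7/8 satisfied · (4,3)N 7/8 satisfied · (4,4)N 7/7 satisfied · (4,5)N 6/6 satisfied
Row 5: (5,1)N 2/3 satisfied · (5,2)S 0/5 not · (5,3)N 4/5 satisfied · (5,4)N 4/4 satisfied · (5,6)N 1/1 satisfied

(2,4), (5,2)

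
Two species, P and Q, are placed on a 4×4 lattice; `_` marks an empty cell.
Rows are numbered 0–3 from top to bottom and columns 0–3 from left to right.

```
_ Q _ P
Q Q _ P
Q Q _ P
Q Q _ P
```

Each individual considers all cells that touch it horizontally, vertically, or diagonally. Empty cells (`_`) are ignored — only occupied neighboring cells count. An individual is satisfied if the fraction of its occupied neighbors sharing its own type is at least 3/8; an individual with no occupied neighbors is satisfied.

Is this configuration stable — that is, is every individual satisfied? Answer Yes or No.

Yes

(0,1)Q 2/2 ✓
(0,3)P 1/1 ✓
(1,0)Q 4/4 ✓
(1,1)Q 4/4 ✓
(1,3)P 2/2 ✓
(2,0)Q 5/5 ✓
(2,1)Q 5/5 ✓
(2,3)P 2/2 ✓
(3,0)Q 3/3 ✓
(3,1)Q 3/3 ✓
(3,3)P 1/1 ✓
All meet the threshold, so the configuration is stable.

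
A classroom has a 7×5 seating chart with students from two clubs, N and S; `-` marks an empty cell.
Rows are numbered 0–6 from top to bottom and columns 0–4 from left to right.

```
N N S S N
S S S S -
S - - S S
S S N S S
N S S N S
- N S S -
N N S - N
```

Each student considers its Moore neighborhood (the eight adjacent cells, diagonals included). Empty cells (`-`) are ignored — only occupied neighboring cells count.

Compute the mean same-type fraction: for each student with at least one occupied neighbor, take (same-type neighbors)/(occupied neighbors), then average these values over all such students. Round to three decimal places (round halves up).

(0,0)N 1/3
(0,1)N 1/5
(0,2)S 4/5
(0,3)S 3/4
(0,4)N 0/2
(1,0)S 2/4
(1,1)S 4/6
(1,2)S 5/6
(1,3)S 5/6
(2,0)S 4/4
(2,3)S 5/6
(2,4)S 4/4
(3,0)S 3/4
(3,1)S 4/6
(3,2)N 1/6
(3,3)S 5/7
(3,4)S 4/5
(4,0)N 1/4
(4,1)S 4/7
(4,2)S 5/8
(4,3)N 1/7
(4,4)S 3/4
(5,1)N 3/7
(5,2)S 4/7
(5,3)S 4/6
(6,0)N 2/2
(6,1)N 2/4
(6,2)S 2/4
(6,4)N 0/1
Sum over 29 students: 1/3 + 1/5 + 4/5 + 3/4 + 0/2 + 2/4 + 4/6 + 5/6 + 5/6 + 4/4 + 5/6 + 4/4 + 3/4 + 4/6 + 1/6 + 5/7 + 4/5 + 1/4 + 4/7 + 5/8 + 1/7 + 3/4 + 3/7 + 4/7 + 4/6 + 2/2 + 2/4 + 2/4 + 0/1 = 4719/280; mean = 4719/280 ÷ 29 = 4719/8120 = 0.581157… → 0.581.

0.581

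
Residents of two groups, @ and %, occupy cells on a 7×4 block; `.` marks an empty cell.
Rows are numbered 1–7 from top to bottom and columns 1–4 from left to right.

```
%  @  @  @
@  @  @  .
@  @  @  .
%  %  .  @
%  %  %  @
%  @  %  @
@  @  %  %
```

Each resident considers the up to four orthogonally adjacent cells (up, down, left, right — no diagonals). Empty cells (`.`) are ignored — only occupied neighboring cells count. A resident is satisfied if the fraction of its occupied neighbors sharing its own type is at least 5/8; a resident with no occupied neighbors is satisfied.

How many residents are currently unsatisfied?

7

Row 1: (1,1)% 0/2 not · (1,2)@ 2/3 satisfied · (1,3)@ 3/3 satisfied · (1,4)@ 1/1 satisfied
Row 2: (2,1)@ 2/3 satisfied · (2,2)@ 4/4 satisfied · (2,3)@ 3/3 satisfied
Row 3: (3,1)@ 2/3 satisfied · (3,2)@ 3/4 satisfied · (3,3)@ 2/2 satisfied
Row 4: (4,1)% 2/3 satisfied · (4,2)% 2/3 satisfied · (4,4)@ 1/1 satisfied
Row 5: (5,1)% 3/3 satisfied · (5,2)% 3/4 satisfied · (5,3)% 2/3 satisfied · (5,4)@ 2/3 satisfied
Row 6: (6,1)% 1/3 not · (6,2)@ 1/4 not · (6,3)% 2/4 not · (6,4)@ 1/3 not
Row 7: (7,1)@ 1/2 not · (7,2)@ 2/3 satisfied · (7,3)% 2/3 satisfied · (7,4)% 1/2 not
Unsatisfied: (1,1), (6,1), (6,2), (6,3), (6,4), (7,1), (7,4) — 7 in total.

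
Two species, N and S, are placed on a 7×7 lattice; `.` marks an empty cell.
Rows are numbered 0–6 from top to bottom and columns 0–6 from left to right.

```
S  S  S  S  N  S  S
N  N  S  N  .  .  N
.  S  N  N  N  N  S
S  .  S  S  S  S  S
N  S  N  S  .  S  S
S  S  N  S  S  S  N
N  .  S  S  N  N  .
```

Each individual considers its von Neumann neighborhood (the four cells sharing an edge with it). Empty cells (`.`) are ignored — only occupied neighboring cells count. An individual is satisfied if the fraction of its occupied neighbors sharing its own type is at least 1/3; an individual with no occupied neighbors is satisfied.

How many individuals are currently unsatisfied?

Row 0: (0,0)S 1/2 satisfied · (0,1)S 2/3 satisfied · (0,2)S 3/3 satisfied · (0,3)S 1/3 satisfied · (0,4)N 0/2 not · (0,5)S 1/2 satisfied · (0,6)S 1/2 satisfied
Row 1: (1,0)N 1/2 satisfied · (1,1)N 1/4 not · (1,2)S 1/4 not · (1,3)N 1/3 satisfied · (1,6)N 0/2 not
Row 2: (2,1)S 0/2 not · (2,2)N 1/4 not · (2,3)N 3/4 satisfied · (2,4)N 2/3 satisfied · (2,5)N 1/3 satisfied · (2,6)S 1/3 satisfied
Row 3: (3,0)S 0/1 not · (3,2)S 1/3 satisfied · (3,3)S 3/4 satisfied · (3,4)S 2/3 satisfied · (3,5)S 3/4 satisfied · (3,6)S 3/3 satisfied
Row 4: (4,0)N 0/3 not · (4,1)S 1/3 satisfied · (4,2)N 1/4 not · (4,3)S 2/3 satisfied · (4,5)S 3/3 satisfied · (4,6)S 2/3 satisfied
Row 5: (5,0)S 1/3 satisfied · (5,1)S 2/3 satisfied · (5,2)N 1/4 not · (5,3)S 3/4 satisfied · (5,4)S 2/3 satisfied · (5,5)S 2/4 satisfied · (5,6)N 0/2 not
Row 6: (6,0)N 0/1 not · (6,2)S 1/2 satisfied · (6,3)S 2/3 satisfied · (6,4)N 1/3 satisfied · (6,5)N 1/2 satisfied
Unsatisfied: (0,4), (1,1), (1,2), (1,6), (2,1), (2,2), (3,0), (4,0), (4,2), (5,2), (5,6), (6,0) — 12 in total.

12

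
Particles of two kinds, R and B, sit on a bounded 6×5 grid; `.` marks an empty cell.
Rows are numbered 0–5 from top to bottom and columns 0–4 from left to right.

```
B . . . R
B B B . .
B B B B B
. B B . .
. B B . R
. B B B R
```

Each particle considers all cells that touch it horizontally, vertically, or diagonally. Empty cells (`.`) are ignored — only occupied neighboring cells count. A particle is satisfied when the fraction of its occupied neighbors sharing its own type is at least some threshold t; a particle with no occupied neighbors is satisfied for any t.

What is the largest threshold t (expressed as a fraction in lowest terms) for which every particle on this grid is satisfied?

(0,0)B 2/2
(0,4)R — no occupied neighbors
(1,0)B 4/4
(1,1)B 6/6
(1,2)B 4/4
(2,0)B 4/4
(2,1)B 7/7
(2,2)B 6/6
(2,3)B 4/4
(2,4)B 1/1
(3,1)B 6/6
(3,2)B 6/6
(4,1)B 5/5
(4,2)B 6/6
(4,4)R 1/2
(5,1)B 3/3
(5,2)B 4/4
(5,3)B 2/4
(5,4)R 1/2
The smallest same-type fraction is 1/2 at (4,4), which reduces to 1/2. Any threshold above that leaves this particle unsatisfied.

1/2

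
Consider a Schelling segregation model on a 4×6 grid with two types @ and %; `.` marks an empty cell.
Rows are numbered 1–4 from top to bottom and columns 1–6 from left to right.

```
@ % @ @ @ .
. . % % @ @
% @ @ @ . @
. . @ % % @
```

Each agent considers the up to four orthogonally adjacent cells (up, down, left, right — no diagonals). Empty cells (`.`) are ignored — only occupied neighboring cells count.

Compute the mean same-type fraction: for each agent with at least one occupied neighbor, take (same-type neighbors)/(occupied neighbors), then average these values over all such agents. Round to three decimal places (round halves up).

Row 1: (1,1)@ 0/1 · (1,2)% 0/2 · (1,3)@ 1/3 · (1,4)@ 2/3 · (1,5)@ 2/2
Row 2: (2,3)% 1/3 · (2,4)% 1/4 · (2,5)@ 2/3 · (2,6)@ 2/2
Row 3: (3,1)% 0/1 · (3,2)@ 1/2 · (3,3)@ 3/4 · (3,4)@ 1/3 · (3,6)@ 2/2
Row 4: (4,3)@ 1/2 · (4,4)% 1/3 · (4,5)% 1/2 · (4,6)@ 1/2
Sum over 18 agents: 0/1 + 0/2 + 1/3 + 2/3 + 2/2 + 1/3 + 1/4 + 2/3 + 2/2 + 0/1 + 1/2 + 3/4 + 1/3 + 2/2 + 1/2 + 1/3 + 1/2 + 1/2 = 26/3; mean = 26/3 ÷ 18 = 13/27 = 0.481481… → 0.481.

0.481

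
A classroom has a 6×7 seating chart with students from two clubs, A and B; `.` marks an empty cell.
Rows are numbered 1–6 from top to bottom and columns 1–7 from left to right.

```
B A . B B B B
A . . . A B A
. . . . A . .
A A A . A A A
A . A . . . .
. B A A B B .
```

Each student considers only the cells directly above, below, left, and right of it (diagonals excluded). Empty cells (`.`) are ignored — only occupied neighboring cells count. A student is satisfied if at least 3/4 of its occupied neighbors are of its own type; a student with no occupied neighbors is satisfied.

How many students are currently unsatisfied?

12

Row 1: (1,1)B 0/2 unhappy · (1,2)A 0/1 unhappy · (1,4)B 1/1 ok · (1,5)B 2/3 unhappy · (1,6)B 3/3 ok · (1,7)B 1/2 unhappy
Row 2: (2,1)A 0/1 unhappy · (2,5)A 1/3 unhappy · (2,6)B 1/3 unhappy · (2,7)A 0/2 unhappy
Row 3: (3,5)A 2/2 ok
Row 4: (4,1)A 2/2 ok · (4,2)A 2/2 ok · (4,3)A 2/2 ok · (4,5)A 2/2 ok · (4,6)A 2/2 ok · (4,7)A 1/1 ok
Row 5: (5,1)A 1/1 ok · (5,3)A 2/2 ok
Row 6: (6,2)B 0/1 unhappy · (6,3)A 2/3 unhappy · (6,4)A 1/2 unhappy · (6,5)B 1/2 unhappy · (6,6)B 1/1 ok
Unsatisfied: (1,1), (1,2), (1,5), (1,7), (2,1), (2,5), (2,6), (2,7), (6,2), (6,3), (6,4), (6,5) — 12 in total.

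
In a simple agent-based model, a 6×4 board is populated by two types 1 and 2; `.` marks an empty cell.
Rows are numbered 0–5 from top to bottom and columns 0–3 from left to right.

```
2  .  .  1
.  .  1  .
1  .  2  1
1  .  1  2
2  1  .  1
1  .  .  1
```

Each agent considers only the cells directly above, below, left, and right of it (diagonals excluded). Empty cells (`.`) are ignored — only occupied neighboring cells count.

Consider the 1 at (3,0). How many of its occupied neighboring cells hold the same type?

1

Occupied neighbors of (3,0): (2,0)=1, (4,0)=2.
Same type (1): 1 of 2.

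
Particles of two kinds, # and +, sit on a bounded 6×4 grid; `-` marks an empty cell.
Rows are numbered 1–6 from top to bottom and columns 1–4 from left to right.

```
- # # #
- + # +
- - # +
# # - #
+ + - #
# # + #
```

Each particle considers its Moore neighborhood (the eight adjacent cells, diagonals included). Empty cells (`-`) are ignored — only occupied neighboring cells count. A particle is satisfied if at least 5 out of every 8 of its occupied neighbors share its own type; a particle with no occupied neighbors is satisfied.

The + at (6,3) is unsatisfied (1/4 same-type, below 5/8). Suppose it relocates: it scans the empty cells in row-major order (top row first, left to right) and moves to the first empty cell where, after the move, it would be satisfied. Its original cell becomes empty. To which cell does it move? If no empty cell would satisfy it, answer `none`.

none

Vacating (6,3). Empty cells in order:
  (1,1): 1/2 same-type → still unsatisfied.
  (2,1): 1/2 same-type → still unsatisfied.
  (3,1): 1/3 same-type → still unsatisfied.
  (3,2): 1/5 same-type → still unsatisfied.
  (4,3): 2/6 same-type → still unsatisfied.
  (5,3): 1/6 same-type → still unsatisfied.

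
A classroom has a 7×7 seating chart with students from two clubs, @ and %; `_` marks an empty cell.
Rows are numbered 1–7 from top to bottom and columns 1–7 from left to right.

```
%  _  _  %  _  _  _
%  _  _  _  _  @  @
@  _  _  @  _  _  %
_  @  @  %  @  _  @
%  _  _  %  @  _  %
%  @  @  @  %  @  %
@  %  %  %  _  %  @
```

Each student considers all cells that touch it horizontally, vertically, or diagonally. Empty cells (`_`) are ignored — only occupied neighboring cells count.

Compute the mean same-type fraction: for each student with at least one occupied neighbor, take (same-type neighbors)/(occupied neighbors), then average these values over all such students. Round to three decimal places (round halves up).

0.424

(1,1)% 1/1
(1,4)% — no occupied neighbors
(2,1)% 1/2
(2,6)@ 1/2
(2,7)@ 1/2
(3,1)@ 1/2
(3,4)@ 2/3
(3,7)% 0/3
(4,2)@ 2/3
(4,3)@ 2/4
(4,4)% 1/5
(4,5)@ 2/4
(4,7)@ 0/2
(5,1)% 1/3
(5,4)% 2/7
(5,5)@ 3/6
(5,7)% 1/3
(6,1)% 2/4
(6,2)@ 2/6
(6,3)@ 2/6
(6,4)@ 2/6
(6,5)% 3/6
(6,6)@ 2/6
(6,7)% 2/4
(7,1)@ 1/3
(7,2)% 2/5
(7,3)% 2/5
(7,4)% 2/4
(7,6)% 2/4
(7,7)@ 1/3
Sum over 29 students: 1/1 + 1/2 + 1/2 + 1/2 + 1/2 + 2/3 + 0/3 + 2/3 + 2/4 + 1/5 + 2/4 + 0/2 + 1/3 + 2/7 + 3/6 + 1/3 + 2/4 + 2/6 + 2/6 + 2/6 + 3/6 + 2/6 + 2/4 + 1/3 + 2/5 + 2/5 + 2/4 + 2/4 + 1/3 = 86/7; mean = 86/7 ÷ 29 = 86/203 = 0.423645… → 0.424.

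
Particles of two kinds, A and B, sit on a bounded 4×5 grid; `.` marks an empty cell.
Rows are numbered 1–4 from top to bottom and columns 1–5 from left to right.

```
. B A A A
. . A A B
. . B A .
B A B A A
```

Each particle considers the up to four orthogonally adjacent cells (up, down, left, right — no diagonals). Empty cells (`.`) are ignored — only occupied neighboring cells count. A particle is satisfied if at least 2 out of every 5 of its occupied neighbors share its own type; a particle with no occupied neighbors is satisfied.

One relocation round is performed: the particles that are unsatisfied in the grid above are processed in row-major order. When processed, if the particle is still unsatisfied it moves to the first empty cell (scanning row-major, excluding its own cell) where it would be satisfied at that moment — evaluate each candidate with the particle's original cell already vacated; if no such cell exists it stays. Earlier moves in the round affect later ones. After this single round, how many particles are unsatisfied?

0

Initially unsatisfied (in order): (1,2), (2,5), (3,3), (4,1), (4,2), (4,3).
  (1,2) → (1,1).
  (2,5) → (1,2).
  (3,3) → (2,1).
  (4,1) → (2,2).
  (4,2) → (2,5).
  (4,3) → (3,1).
Resulting grid:
B B A A A
B B A A A
B . . A .
. . . A A
All satisfied now.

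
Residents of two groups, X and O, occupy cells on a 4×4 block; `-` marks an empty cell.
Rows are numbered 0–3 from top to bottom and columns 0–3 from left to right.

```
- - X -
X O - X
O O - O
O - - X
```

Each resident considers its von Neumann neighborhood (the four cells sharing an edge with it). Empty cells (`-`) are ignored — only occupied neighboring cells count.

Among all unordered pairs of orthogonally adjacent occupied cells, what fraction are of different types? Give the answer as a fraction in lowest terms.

Scan each occupied cell's neighbors to the right and below so each pair is counted once.
Row 1: X(1,0)–O(1,1)≠ X(1,0)–O(2,0)≠ O(1,1)–O(2,1)= X(1,3)–O(2,3)≠  → 3/4 unlike.
Row 2: O(2,0)–O(2,1)= O(2,0)–O(3,0)= O(2,3)–X(3,3)≠  → 1/3 unlike.
Total adjacent occupied pairs: 7; unlike-type pairs: 4.
4/7 is already in lowest terms.

4/7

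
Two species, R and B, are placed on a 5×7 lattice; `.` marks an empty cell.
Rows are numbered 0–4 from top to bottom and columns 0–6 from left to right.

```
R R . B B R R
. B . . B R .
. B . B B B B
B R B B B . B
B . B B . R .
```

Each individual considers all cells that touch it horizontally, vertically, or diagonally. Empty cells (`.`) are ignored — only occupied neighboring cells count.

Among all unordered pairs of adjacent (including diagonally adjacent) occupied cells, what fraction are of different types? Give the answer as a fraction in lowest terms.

16/49

Scan each occupied cell's neighbors to the right and below (and the two forward diagonals) so each pair is counted once.
From row 0: 5 unlike of 12 pairs (running 5/12).
From row 1: 4 unlike of 8 pairs (running 9/20).
From row 2: 1 unlike of 14 pairs (running 10/34).
From row 3: 6 unlike of 14 pairs (running 16/48).
From row 4: 0 unlike of 1 pairs (running 16/49).
Total adjacent occupied pairs: 49; unlike-type pairs: 16.
16/49 is already in lowest terms.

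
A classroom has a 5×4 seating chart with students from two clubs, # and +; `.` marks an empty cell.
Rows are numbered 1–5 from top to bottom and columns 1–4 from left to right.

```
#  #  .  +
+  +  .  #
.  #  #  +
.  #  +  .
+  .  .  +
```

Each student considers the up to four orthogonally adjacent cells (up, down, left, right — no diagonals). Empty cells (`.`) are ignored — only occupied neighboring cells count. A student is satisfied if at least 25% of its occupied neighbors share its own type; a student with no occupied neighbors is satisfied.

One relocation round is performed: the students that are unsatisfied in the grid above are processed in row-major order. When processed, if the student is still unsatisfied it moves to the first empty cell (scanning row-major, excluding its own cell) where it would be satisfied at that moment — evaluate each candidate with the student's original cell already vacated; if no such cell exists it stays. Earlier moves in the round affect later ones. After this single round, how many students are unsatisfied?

0

Initially unsatisfied (in order): (1,4), (2,4), (3,4), (4,3).
  (1,4) → (2,3).
  (2,4) → (1,3).
  (3,4) → (2,4).
  (4,3) → (1,4).
Resulting grid:
# # # +
+ + + +
. # # .
. # . .
+ . . +
All satisfied now.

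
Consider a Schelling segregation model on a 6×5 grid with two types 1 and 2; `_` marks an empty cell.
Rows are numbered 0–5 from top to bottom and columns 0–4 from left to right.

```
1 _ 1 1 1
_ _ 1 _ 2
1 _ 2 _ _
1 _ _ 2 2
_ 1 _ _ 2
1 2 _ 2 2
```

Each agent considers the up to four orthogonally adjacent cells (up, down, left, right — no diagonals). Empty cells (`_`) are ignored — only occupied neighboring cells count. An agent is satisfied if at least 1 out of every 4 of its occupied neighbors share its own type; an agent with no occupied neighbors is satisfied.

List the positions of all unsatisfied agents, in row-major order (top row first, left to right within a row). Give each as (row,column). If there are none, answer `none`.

(0,0)1 0/0 ok
(0,2)1 2/2 ok
(0,3)1 2/2 ok
(0,4)1 1/2 ok
(1,2)1 1/2 ok
(1,4)2 0/1 unhappy
(2,0)1 1/1 ok
(2,2)2 0/1 unhappy
(3,0)1 1/1 ok
(3,3)2 1/1 ok
(3,4)2 2/2 ok
(4,1)1 0/1 unhappy
(4,4)2 2/2 ok
(5,0)1 0/1 unhappy
(5,1)2 0/2 unhappy
(5,3)2 1/1 ok
(5,4)2 2/2 ok

(1,4), (2,2), (4,1), (5,0), (5,1)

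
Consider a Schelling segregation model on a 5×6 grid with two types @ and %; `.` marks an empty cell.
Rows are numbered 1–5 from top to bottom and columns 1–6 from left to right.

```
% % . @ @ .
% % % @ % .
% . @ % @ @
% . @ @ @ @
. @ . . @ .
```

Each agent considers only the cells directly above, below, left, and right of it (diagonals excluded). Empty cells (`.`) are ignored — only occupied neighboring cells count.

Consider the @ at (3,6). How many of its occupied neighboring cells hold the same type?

Occupied neighbors of (3,6): (4,6)=@, (3,5)=@.
Same type (@): 2 of 2.

2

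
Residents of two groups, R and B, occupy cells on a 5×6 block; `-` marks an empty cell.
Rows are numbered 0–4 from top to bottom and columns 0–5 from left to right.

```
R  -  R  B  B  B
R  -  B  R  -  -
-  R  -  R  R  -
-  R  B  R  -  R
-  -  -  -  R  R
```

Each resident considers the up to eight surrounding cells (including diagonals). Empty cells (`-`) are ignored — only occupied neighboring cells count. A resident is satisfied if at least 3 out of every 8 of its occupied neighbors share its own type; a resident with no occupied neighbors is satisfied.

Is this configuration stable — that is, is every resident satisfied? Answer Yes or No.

(0,0)R 1/1 ok
(0,2)R 1/3 unhappy
(0,3)B 2/4 ok
(0,4)B 2/3 ok
(0,5)B 1/1 ok
(1,0)R 2/2 ok
(1,2)B 1/5 unhappy
(1,3)R 3/6 ok
(2,1)R 2/4 ok
(2,3)R 3/5 ok
(2,4)R 4/4 ok
(3,1)R 1/2 ok
(3,2)B 0/4 unhappy
(3,3)R 3/4 ok
(3,5)R 3/3 ok
(4,4)R 3/3 ok
(4,5)R 2/2 ok
For instance (0,2) has only 1/3 same-type neighbors, below 3/8.

No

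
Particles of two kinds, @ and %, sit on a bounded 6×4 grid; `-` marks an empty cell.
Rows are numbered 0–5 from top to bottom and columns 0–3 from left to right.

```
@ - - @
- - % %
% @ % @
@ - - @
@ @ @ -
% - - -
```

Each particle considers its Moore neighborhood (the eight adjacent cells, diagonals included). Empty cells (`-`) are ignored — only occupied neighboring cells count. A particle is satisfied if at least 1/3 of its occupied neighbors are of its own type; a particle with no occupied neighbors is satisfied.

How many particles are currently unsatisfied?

Row 0: (0,0)@ 0/0 ✓ · (0,3)@ 0/2 ✗
Row 1: (1,2)% 2/5 ✓ · (1,3)% 2/4 ✓
Row 2: (2,0)% 0/2 ✗ · (2,1)@ 1/4 ✗ · (2,2)% 2/5 ✓ · (2,3)@ 1/4 ✗
Row 3: (3,0)@ 3/4 ✓ · (3,3)@ 2/3 ✓
Row 4: (4,0)@ 2/3 ✓ · (4,1)@ 3/4 ✓ · (4,2)@ 2/2 ✓
Row 5: (5,0)% 0/2 ✗
Unsatisfied: (0,3), (2,0), (2,1), (2,3), (5,0) — 5 in total.

5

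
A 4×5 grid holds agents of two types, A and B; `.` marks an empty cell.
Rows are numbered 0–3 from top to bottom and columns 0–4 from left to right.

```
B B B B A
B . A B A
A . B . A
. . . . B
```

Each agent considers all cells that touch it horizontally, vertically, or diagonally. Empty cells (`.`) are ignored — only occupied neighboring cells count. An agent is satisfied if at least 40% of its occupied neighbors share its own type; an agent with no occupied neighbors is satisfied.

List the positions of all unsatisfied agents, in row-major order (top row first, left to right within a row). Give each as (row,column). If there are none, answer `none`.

(0,0)B 2/2 ✓
(0,1)B 3/4 ✓
(0,2)B 3/4 ✓
(0,3)B 2/5 ✓
(0,4)A 1/3 ✗
(1,0)B 2/3 ✓
(1,2)A 0/5 ✗
(1,3)B 3/7 ✓
(1,4)A 2/4 ✓
(2,0)A 0/1 ✗
(2,2)B 1/2 ✓
(2,4)A 1/3 ✗
(3,4)B 0/1 ✗

(0,4), (1,2), (2,0), (2,4), (3,4)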